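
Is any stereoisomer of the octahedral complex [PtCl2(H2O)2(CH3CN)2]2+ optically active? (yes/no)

yes

An octahedron has six vertices in three trans pairs; every non-trans pair is cis.
There are 5 geometric isomers: Cl trans, H2O trans, CH3CN trans; Cl cis, H2O cis, CH3CN trans; Cl cis, H2O trans, CH3CN cis; Cl cis, H2O cis, CH3CN cis (chiral); Cl trans, H2O cis, CH3CN cis.
One of these lacks any improper symmetry element and so occurs as an enantiomeric pair, giving 5 + 1 = 6 stereoisomers in total.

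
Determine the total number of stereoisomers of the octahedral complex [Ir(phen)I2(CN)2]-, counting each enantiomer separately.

4

In an octahedral complex each vertex has one trans partner and four cis neighbours.
Each phen is bidentate and must span two cis positions.
The distinct arrangements are (3 in all): I cis, CN trans; I cis, CN cis (chiral); I trans, CN cis.
One of these lacks any improper symmetry element and so occurs as an enantiomeric pair, giving 3 + 1 = 4 stereoisomers in total.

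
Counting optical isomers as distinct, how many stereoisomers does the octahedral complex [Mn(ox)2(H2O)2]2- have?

An octahedron has six vertices in three trans pairs; every non-trans pair is cis.
Each ox is bidentate and must span two cis positions.
Working through the distinct placements yields 2 geometric isomers: H2O trans; H2O cis (chiral).
One of these lacks any improper symmetry element and so occurs as an enantiomeric pair, giving 2 + 1 = 3 stereoisomers in total.

3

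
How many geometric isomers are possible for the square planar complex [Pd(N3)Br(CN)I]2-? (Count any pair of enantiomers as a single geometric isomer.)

3

There are 3 geometric isomers: (Br/I trans, CN/N3 trans); (Br/N3 trans, CN/I trans); (Br/CN trans, I/N3 trans).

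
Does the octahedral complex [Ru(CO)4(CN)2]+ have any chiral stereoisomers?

no

An octahedron has six vertices in three trans pairs; every non-trans pair is cis.
The distinct arrangements are (2 in all): CN trans; CN cis.
Each arrangement has an internal mirror plane or centre of symmetry, so none is chiral.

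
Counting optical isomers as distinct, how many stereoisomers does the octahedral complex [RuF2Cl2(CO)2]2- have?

6

The six octahedral sites form three mutually perpendicular trans pairs.
Working through the distinct placements yields 5 geometric isomers: F trans, Cl trans, CO trans; F cis, Cl cis, CO trans; F trans, Cl cis, CO cis; F cis, Cl cis, CO cis (chiral); F cis, Cl trans, CO cis.
One of these lacks any improper symmetry element and so occurs as an enantiomeric pair, giving 5 + 1 = 6 stereoisomers in total.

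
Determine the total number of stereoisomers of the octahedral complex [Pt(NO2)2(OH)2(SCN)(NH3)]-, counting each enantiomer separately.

The six octahedral sites form three mutually perpendicular trans pairs.
There are 6 geometric isomers: NO2 cis, OH cis (3 arrangements, 2 chiral); NO2 cis, OH trans; NO2 trans, OH cis; NO2 trans, OH trans.
Of these, 2 lack any improper symmetry element and so occur as enantiomeric pairs, giving 6 + 2 = 8 stereoisomers in total.

8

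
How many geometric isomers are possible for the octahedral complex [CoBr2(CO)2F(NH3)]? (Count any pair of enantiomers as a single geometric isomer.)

6

The six octahedral sites form three mutually perpendicular trans pairs.
The distinct arrangements are (6 in all): Br trans, CO trans; Br trans, CO cis; Br cis, CO cis (3 arrangements, 2 chiral); Br cis, CO trans.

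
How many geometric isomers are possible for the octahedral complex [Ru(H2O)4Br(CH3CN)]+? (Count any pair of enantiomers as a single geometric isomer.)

In an octahedral complex each vertex has one trans partner and four cis neighbours.
The distinct arrangements are (2 in all): Br and CH3CN mutually trans; Br and CH3CN mutually cis.

2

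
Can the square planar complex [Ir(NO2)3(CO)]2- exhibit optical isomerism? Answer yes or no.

In a square planar complex each vertex has one trans partner and two cis neighbours.
Only one geometric arrangement is possible.

no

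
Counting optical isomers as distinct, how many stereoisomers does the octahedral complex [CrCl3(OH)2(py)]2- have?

3

Working through the distinct placements yields 3 geometric isomers: Cl mer, OH cis; Cl mer, OH trans; Cl fac, OH cis.
Each arrangement has an internal mirror plane or centre of symmetry, so none is chiral.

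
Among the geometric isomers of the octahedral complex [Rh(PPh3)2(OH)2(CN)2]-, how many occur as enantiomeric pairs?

In an octahedral complex each vertex has one trans partner and four cis neighbours.
Working through the distinct placements yields 5 geometric isomers: PPh3 trans, OH trans, CN trans; PPh3 cis, OH cis, CN trans; PPh3 trans, OH cis, CN cis; PPh3 cis, OH cis, CN cis (chiral); PPh3 cis, OH trans, CN cis.
One of these lacks any improper symmetry element and so occurs as an enantiomeric pair, giving 5 + 1 = 6 stereoisomers in total.

1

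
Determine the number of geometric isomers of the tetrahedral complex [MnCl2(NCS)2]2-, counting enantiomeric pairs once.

Only one geometric arrangement is possible.

1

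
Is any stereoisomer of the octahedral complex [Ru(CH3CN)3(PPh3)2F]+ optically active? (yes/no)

The distinct arrangements are (3 in all): CH3CN mer, PPh3 trans; CH3CN mer, PPh3 cis; CH3CN fac, PPh3 cis.
Each arrangement has an internal mirror plane or centre of symmetry, so none is chiral.

no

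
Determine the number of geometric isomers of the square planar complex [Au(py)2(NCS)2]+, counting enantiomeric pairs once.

2

In a square planar complex each vertex has one trans partner and two cis neighbours.
Systematic placement gives 2 geometric isomers: py cis; py trans.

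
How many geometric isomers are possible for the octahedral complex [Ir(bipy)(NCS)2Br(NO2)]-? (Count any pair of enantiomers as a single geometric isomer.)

4

In an octahedral complex each vertex has one trans partner and four cis neighbours.
Each bipy is bidentate and must span two cis positions.
The distinct arrangements are (4 in all): NCS cis (3 arrangements, 2 chiral); NCS trans.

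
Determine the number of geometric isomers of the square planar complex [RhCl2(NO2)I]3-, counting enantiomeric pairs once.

2

A square has two trans pairs of vertices; adjacent vertices are cis.
Systematic placement gives 2 geometric isomers: Cl cis; Cl trans.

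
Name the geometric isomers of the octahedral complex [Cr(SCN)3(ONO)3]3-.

In an octahedral complex each vertex has one trans partner and four cis neighbours.
Systematic placement gives 2 geometric isomers: SCN mer; SCN fac.

fac and mer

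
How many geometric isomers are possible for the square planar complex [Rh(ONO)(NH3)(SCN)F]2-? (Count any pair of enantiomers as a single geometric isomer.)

There are 3 geometric isomers: (F/ONO trans, NH3/SCN trans); (F/SCN trans, NH3/ONO trans); (F/NH3 trans, ONO/SCN trans).

3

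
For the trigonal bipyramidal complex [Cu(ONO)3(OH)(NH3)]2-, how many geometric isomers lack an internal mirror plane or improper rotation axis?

0

Systematic placement gives 4 geometric isomers: OH axial, NH3 axial; OH equatorial, NH3 axial; OH axial, NH3 equatorial; OH equatorial, NH3 equatorial.
Each arrangement has an internal mirror plane or centre of symmetry, so none is chiral.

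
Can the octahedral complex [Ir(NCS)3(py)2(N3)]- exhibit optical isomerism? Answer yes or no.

no

In an octahedral complex each vertex has one trans partner and four cis neighbours.
The distinct arrangements are (3 in all): NCS mer, py trans; NCS fac, py cis; NCS mer, py cis.
Each arrangement has an internal mirror plane or centre of symmetry, so none is chiral.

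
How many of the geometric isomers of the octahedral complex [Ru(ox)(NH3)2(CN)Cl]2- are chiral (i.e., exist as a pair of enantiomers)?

2

In an octahedral complex each vertex has one trans partner and four cis neighbours.
Each ox is bidentate and must span two cis positions.
Working through the distinct placements yields 4 geometric isomers: NH3 cis (3 arrangements, 2 chiral); NH3 trans.
Of these, 2 lack any improper symmetry element and so occur as enantiomeric pairs, giving 4 + 2 = 6 stereoisomers in total.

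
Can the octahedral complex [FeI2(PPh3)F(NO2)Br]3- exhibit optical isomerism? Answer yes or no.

yes

In an octahedral complex each vertex has one trans partner and four cis neighbours.
Placing the ligands in turn and identifying arrangements related by rotation or reflection leaves 9 distinct geometric isomers.
Of these, 6 lack any improper symmetry element and so occur as enantiomeric pairs, giving 9 + 6 = 15 stereoisomers in total.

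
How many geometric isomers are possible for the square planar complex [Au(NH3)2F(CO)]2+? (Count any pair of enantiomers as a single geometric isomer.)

In a square planar complex each vertex has one trans partner and two cis neighbours.
There are 2 geometric isomers: NH3 cis; NH3 trans.

2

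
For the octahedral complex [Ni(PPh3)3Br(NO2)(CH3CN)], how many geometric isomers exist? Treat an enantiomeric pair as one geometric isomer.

The six octahedral sites form three mutually perpendicular trans pairs.
There are 4 geometric isomers: PPh3 mer (3 arrangements); PPh3 fac (chiral).

4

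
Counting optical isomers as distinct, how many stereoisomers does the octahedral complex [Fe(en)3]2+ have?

The six octahedral sites form three mutually perpendicular trans pairs.
Each en is bidentate and must span two cis positions.
Only one geometric arrangement is possible; it has no improper symmetry element, so it exists as a pair of enantiomers (2 stereoisomers).

2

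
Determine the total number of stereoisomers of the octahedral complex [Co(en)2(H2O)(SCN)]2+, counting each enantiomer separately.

3

The six octahedral sites form three mutually perpendicular trans pairs.
Each en is bidentate and must span two cis positions.
There are 2 geometric isomers: H2O and SCN mutually trans; H2O and SCN mutually cis (chiral).
One of these lacks any improper symmetry element and so occurs as an enantiomeric pair, giving 2 + 1 = 3 stereoisomers in total.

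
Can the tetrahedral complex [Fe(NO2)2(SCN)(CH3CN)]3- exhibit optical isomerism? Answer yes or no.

Only one geometric arrangement is possible.

no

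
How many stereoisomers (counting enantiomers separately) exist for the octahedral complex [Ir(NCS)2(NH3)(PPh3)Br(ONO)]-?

15

An octahedron has six vertices in three trans pairs; every non-trans pair is cis.
Systematic enumeration (placing each ligand type in turn and discarding arrangements equivalent by rotation or reflection) gives 9 geometric isomers.
Of these, 6 lack any improper symmetry element and so occur as enantiomeric pairs, giving 9 + 6 = 15 stereoisomers in total.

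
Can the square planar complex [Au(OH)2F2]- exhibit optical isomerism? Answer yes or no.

no

A square has two trans pairs of vertices; adjacent vertices are cis.
The distinct arrangements are (2 in all): OH cis; OH trans.
Each arrangement has an internal mirror plane or centre of symmetry, so none is chiral.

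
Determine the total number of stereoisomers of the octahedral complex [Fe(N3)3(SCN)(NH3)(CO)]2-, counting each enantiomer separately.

An octahedron has six vertices in three trans pairs; every non-trans pair is cis.
There are 4 geometric isomers: N3 mer (3 arrangements); N3 fac (chiral).
One of these lacks any improper symmetry element and so occurs as an enantiomeric pair, giving 4 + 1 = 5 stereoisomers in total.

5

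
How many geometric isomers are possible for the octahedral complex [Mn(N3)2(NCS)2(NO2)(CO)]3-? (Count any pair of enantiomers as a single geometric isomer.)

Working through the distinct placements yields 6 geometric isomers: N3 cis, NCS cis (3 arrangements, 2 chiral); N3 cis, NCS trans; N3 trans, NCS cis; N3 trans, NCS trans.

6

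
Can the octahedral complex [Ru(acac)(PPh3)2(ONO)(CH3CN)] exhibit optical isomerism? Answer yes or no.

Each acac is bidentate and must span two cis positions.
Working through the distinct placements yields 4 geometric isomers: PPh3 cis (3 arrangements, 2 chiral); PPh3 trans.
Of these, 2 lack any improper symmetry element and so occur as enantiomeric pairs, giving 4 + 2 = 6 stereoisomers in total.

yes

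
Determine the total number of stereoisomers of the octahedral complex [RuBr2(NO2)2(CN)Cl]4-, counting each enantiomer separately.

8

An octahedron has six vertices in three trans pairs; every non-trans pair is cis.
Working through the distinct placements yields 6 geometric isomers: Br trans, NO2 trans; Br trans, NO2 cis; Br cis, NO2 trans; Br cis, NO2 cis (3 arrangements, 2 chiral).
Of these, 2 lack any improper symmetry element and so occur as enantiomeric pairs, giving 6 + 2 = 8 stereoisomers in total.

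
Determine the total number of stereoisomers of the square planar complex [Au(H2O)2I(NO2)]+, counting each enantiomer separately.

2

In a square planar complex each vertex has one trans partner and two cis neighbours.
Working through the distinct placements yields 2 geometric isomers: H2O cis; H2O trans.
Each arrangement has an internal mirror plane or centre of symmetry, so none is chiral.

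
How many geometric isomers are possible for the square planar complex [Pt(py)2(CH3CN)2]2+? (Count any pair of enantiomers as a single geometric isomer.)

2

In a square planar complex each vertex has one trans partner and two cis neighbours.
The distinct arrangements are (2 in all): py cis; py trans.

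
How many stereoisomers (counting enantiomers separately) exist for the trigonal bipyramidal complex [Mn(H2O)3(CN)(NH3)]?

In a trigonal bipyramid the two axial positions differ from the three equatorial ones.
The distinct arrangements are (4 in all): CN axial, NH3 equatorial; CN axial, NH3 axial; CN equatorial, NH3 equatorial; CN equatorial, NH3 axial.
Each arrangement has an internal mirror plane or centre of symmetry, so none is chiral.

4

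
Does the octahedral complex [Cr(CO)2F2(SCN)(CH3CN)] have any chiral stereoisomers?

yes

The six octahedral sites form three mutually perpendicular trans pairs.
Systematic placement gives 6 geometric isomers: CO cis, F cis (3 arrangements, 2 chiral); CO cis, F trans; CO trans, F cis; CO trans, F trans.
Of these, 2 lack any improper symmetry element and so occur as enantiomeric pairs, giving 6 + 2 = 8 stereoisomers in total.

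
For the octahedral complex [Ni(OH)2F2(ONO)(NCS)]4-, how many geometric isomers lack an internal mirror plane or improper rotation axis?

An octahedron has six vertices in three trans pairs; every non-trans pair is cis.
There are 6 geometric isomers: OH cis, F trans; OH trans, F trans; OH cis, F cis (3 arrangements, 2 chiral); OH trans, F cis.
Of these, 2 lack any improper symmetry element and so occur as enantiomeric pairs, giving 6 + 2 = 8 stereoisomers in total.

2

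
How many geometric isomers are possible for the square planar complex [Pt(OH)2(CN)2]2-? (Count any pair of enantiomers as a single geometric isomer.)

2

A square has two trans pairs of vertices; adjacent vertices are cis.
The distinct arrangements are (2 in all): OH cis; OH trans.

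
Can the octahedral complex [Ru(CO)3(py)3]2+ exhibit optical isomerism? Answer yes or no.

no

The six octahedral sites form three mutually perpendicular trans pairs.
There are 2 geometric isomers: CO mer; CO fac.
Each arrangement has an internal mirror plane or centre of symmetry, so none is chiral.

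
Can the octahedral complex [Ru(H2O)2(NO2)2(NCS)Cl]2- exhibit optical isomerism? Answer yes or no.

yes

In an octahedral complex each vertex has one trans partner and four cis neighbours.
Working through the distinct placements yields 6 geometric isomers: H2O cis, NO2 trans; H2O cis, NO2 cis (3 arrangements, 2 chiral); H2O trans, NO2 trans; H2O trans, NO2 cis.
Of these, 2 lack any improper symmetry element and so occur as enantiomeric pairs, giving 6 + 2 = 8 stereoisomers in total.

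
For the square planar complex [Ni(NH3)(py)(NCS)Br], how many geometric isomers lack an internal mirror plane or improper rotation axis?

In a square planar complex each vertex has one trans partner and two cis neighbours.
Working through the distinct placements yields 3 geometric isomers: (Br/NH3 trans, NCS/py trans); (Br/py trans, NCS/NH3 trans); (Br/NCS trans, NH3/py trans).
Each arrangement has an internal mirror plane or centre of symmetry, so none is chiral.

0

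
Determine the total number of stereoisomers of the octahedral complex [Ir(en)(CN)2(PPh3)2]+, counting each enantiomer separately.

In an octahedral complex each vertex has one trans partner and four cis neighbours.
Each en is bidentate and must span two cis positions.
There are 3 geometric isomers: CN trans, PPh3 cis; CN cis, PPh3 cis (chiral); CN cis, PPh3 trans.
One of these lacks any improper symmetry element and so occurs as an enantiomeric pair, giving 3 + 1 = 4 stereoisomers in total.

4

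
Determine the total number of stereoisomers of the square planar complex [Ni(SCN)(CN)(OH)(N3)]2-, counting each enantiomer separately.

3

A square has two trans pairs of vertices; adjacent vertices are cis.
The distinct arrangements are (3 in all): (CN/OH trans, N3/SCN trans); (CN/SCN trans, N3/OH trans); (CN/N3 trans, OH/SCN trans).
Each arrangement has an internal mirror plane or centre of symmetry, so none is chiral.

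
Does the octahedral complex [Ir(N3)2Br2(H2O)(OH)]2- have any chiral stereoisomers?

Systematic placement gives 6 geometric isomers: N3 cis, Br trans; N3 trans, Br trans; N3 cis, Br cis (3 arrangements, 2 chiral); N3 trans, Br cis.
Of these, 2 lack any improper symmetry element and so occur as enantiomeric pairs, giving 6 + 2 = 8 stereoisomers in total.

yes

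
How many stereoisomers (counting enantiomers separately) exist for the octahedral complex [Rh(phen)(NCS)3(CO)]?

2

Each phen is bidentate and must span two cis positions.
Working through the distinct placements yields 2 geometric isomers: NCS fac; NCS mer.
Each arrangement has an internal mirror plane or centre of symmetry, so none is chiral.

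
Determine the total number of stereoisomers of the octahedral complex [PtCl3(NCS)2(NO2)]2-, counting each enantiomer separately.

The six octahedral sites form three mutually perpendicular trans pairs.
Working through the distinct placements yields 3 geometric isomers: Cl mer, NCS cis; Cl mer, NCS trans; Cl fac, NCS cis.
Each arrangement has an internal mirror plane or centre of symmetry, so none is chiral.

3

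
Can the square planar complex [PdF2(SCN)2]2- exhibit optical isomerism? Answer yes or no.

no

In a square planar complex each vertex has one trans partner and two cis neighbours.
Systematic placement gives 2 geometric isomers: F cis; F trans.
Each arrangement has an internal mirror plane or centre of symmetry, so none is chiral.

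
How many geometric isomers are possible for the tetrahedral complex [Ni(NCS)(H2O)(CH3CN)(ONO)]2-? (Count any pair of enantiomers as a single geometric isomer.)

In a tetrahedral complex all four positions are equivalent and every pair of ligands is adjacent — there is no cis/trans distinction.
Only one geometric arrangement is possible; it has no improper symmetry element, so it exists as a pair of enantiomers (2 stereoisomers).

1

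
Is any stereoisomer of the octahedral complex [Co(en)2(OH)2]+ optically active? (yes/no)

yes

Each en is bidentate and must span two cis positions.
Working through the distinct placements yields 2 geometric isomers: OH trans; OH cis (chiral).
One of these lacks any improper symmetry element and so occurs as an enantiomeric pair, giving 2 + 1 = 3 stereoisomers in total.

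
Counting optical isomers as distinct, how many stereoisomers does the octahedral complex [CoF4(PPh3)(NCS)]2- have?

2

An octahedron has six vertices in three trans pairs; every non-trans pair is cis.
Systematic placement gives 2 geometric isomers: PPh3 and NCS mutually trans; PPh3 and NCS mutually cis.
Each arrangement has an internal mirror plane or centre of symmetry, so none is chiral.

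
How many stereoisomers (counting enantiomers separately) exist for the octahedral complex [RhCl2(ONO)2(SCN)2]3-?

6

The six octahedral sites form three mutually perpendicular trans pairs.
The distinct arrangements are (5 in all): Cl trans, ONO trans, SCN trans; Cl trans, ONO cis, SCN cis; Cl cis, ONO cis, SCN trans; Cl cis, ONO cis, SCN cis (chiral); Cl cis, ONO trans, SCN cis.
One of these lacks any improper symmetry element and so occurs as an enantiomeric pair, giving 5 + 1 = 6 stereoisomers in total.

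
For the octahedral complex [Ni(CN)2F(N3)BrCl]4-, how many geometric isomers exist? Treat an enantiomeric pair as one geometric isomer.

The six octahedral sites form three mutually perpendicular trans pairs.
Placing the ligands in turn and identifying arrangements related by rotation or reflection leaves 9 distinct geometric isomers.

9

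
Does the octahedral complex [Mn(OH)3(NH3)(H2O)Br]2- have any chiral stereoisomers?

Working through the distinct placements yields 4 geometric isomers: OH mer (3 arrangements); OH fac (chiral).
One of these lacks any improper symmetry element and so occurs as an enantiomeric pair, giving 4 + 1 = 5 stereoisomers in total.

yes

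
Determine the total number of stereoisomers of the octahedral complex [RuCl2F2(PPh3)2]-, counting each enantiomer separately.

The six octahedral sites form three mutually perpendicular trans pairs.
Working through the distinct placements yields 5 geometric isomers: Cl trans, F trans, PPh3 trans; Cl trans, F cis, PPh3 cis; Cl cis, F cis, PPh3 trans; Cl cis, F cis, PPh3 cis (chiral); Cl cis, F trans, PPh3 cis.
One of these lacks any improper symmetry element and so occurs as an enantiomeric pair, giving 5 + 1 = 6 stereoisomers in total.

6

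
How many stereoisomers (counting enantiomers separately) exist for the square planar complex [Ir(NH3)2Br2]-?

A square has two trans pairs of vertices; adjacent vertices are cis.
Working through the distinct placements yields 2 geometric isomers: NH3 cis; NH3 trans.
Each arrangement has an internal mirror plane or centre of symmetry, so none is chiral.

2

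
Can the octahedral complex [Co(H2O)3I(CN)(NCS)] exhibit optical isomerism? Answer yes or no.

In an octahedral complex each vertex has one trans partner and four cis neighbours.
Systematic placement gives 4 geometric isomers: H2O mer (3 arrangements); H2O fac (chiral).
One of these lacks any improper symmetry element and so occurs as an enantiomeric pair, giving 4 + 1 = 5 stereoisomers in total.

yes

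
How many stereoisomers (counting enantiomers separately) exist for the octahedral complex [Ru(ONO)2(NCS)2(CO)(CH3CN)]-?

In an octahedral complex each vertex has one trans partner and four cis neighbours.
Systematic placement gives 6 geometric isomers: ONO trans, NCS trans; ONO cis, NCS cis (3 arrangements, 2 chiral); ONO trans, NCS cis; ONO cis, NCS trans.
Of these, 2 lack any improper symmetry element and so occur as enantiomeric pairs, giving 6 + 2 = 8 stereoisomers in total.

8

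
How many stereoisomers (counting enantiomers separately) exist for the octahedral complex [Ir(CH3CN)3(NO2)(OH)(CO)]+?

5

Systematic placement gives 4 geometric isomers: CH3CN mer (3 arrangements); CH3CN fac (chiral).
One of these lacks any improper symmetry element and so occurs as an enantiomeric pair, giving 4 + 1 = 5 stereoisomers in total.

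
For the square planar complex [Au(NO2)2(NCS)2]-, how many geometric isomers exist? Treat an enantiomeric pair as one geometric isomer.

In a square planar complex each vertex has one trans partner and two cis neighbours.
There are 2 geometric isomers: NO2 cis; NO2 trans.

2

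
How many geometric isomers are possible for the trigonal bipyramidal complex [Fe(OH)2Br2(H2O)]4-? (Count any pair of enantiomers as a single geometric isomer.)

A trigonal bipyramid has two axial and three equatorial sites, which are chemically inequivalent.
Placing the ligands in turn and identifying arrangements related by rotation or reflection leaves 5 distinct geometric isomers.

5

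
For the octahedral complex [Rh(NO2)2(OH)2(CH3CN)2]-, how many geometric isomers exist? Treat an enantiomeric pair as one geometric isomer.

The six octahedral sites form three mutually perpendicular trans pairs.
The distinct arrangements are (5 in all): NO2 trans, OH trans, CH3CN trans; NO2 cis, OH cis, CH3CN trans; NO2 cis, OH trans, CH3CN cis; NO2 cis, OH cis, CH3CN cis (chiral); NO2 trans, OH cis, CH3CN cis.

5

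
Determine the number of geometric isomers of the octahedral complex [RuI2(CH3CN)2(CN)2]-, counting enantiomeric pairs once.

5

An octahedron has six vertices in three trans pairs; every non-trans pair is cis.
Systematic placement gives 5 geometric isomers: I trans, CH3CN trans, CN trans; I cis, CH3CN trans, CN cis; I trans, CH3CN cis, CN cis; I cis, CH3CN cis, CN cis (chiral); I cis, CH3CN cis, CN trans.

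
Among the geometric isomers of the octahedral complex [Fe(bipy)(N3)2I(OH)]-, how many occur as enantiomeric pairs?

2

An octahedron has six vertices in three trans pairs; every non-trans pair is cis.
Each bipy is bidentate and must span two cis positions.
There are 4 geometric isomers: N3 cis (3 arrangements, 2 chiral); N3 trans.
Of these, 2 lack any improper symmetry element and so occur as enantiomeric pairs, giving 4 + 2 = 6 stereoisomers in total.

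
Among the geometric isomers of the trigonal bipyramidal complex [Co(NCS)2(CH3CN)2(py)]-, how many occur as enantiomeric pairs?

1

In a trigonal bipyramid the two axial positions differ from the three equatorial ones.
Placing the ligands in turn and identifying arrangements related by rotation or reflection leaves 5 distinct geometric isomers.
One of these lacks any improper symmetry element and so occurs as an enantiomeric pair, giving 5 + 1 = 6 stereoisomers in total.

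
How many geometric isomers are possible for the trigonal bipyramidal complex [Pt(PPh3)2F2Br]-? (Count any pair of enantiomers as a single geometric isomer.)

5

In a trigonal bipyramid the two axial positions differ from the three equatorial ones.
Placing the ligands in turn and identifying arrangements related by rotation or reflection leaves 5 distinct geometric isomers.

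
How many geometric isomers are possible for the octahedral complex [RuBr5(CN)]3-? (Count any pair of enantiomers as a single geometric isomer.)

1

Only one geometric arrangement is possible.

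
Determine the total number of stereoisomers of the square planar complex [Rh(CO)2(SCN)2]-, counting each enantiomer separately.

A square has two trans pairs of vertices; adjacent vertices are cis.
Working through the distinct placements yields 2 geometric isomers: CO cis; CO trans.
Each arrangement has an internal mirror plane or centre of symmetry, so none is chiral.

2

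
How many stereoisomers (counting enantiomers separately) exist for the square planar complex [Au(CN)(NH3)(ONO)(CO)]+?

3

A square has two trans pairs of vertices; adjacent vertices are cis.
The distinct arrangements are (3 in all): (CN/NH3 trans, CO/ONO trans); (CN/ONO trans, CO/NH3 trans); (CN/CO trans, NH3/ONO trans).
Each arrangement has an internal mirror plane or centre of symmetry, so none is chiral.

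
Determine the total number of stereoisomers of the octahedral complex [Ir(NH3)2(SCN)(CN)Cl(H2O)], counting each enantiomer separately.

15

In an octahedral complex each vertex has one trans partner and four cis neighbours.
Placing the ligands in turn and identifying arrangements related by rotation or reflection leaves 9 distinct geometric isomers.
Of these, 6 lack any improper symmetry element and so occur as enantiomeric pairs, giving 9 + 6 = 15 stereoisomers in total.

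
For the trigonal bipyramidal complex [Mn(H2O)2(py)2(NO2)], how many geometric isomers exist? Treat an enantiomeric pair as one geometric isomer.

A trigonal bipyramid has two axial and three equatorial sites, which are chemically inequivalent.
Placing the ligands in turn and identifying arrangements related by rotation or reflection leaves 5 distinct geometric isomers.

5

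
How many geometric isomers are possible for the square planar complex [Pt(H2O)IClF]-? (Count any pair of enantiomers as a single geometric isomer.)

3

In a square planar complex each vertex has one trans partner and two cis neighbours.
There are 3 geometric isomers: (Cl/H2O trans, F/I trans); (Cl/I trans, F/H2O trans); (Cl/F trans, H2O/I trans).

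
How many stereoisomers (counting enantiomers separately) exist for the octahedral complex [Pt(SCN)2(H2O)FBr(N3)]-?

Systematic enumeration (placing each ligand type in turn and discarding arrangements equivalent by rotation or reflection) gives 9 geometric isomers.
Of these, 6 lack any improper symmetry element and so occur as enantiomeric pairs, giving 9 + 6 = 15 stereoisomers in total.

15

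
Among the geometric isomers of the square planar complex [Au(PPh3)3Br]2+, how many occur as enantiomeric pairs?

In a square planar complex each vertex has one trans partner and two cis neighbours.
Only one geometric arrangement is possible.

0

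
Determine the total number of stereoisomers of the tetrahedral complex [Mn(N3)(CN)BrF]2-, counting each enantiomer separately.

In a tetrahedral complex all four positions are equivalent and every pair of ligands is adjacent — there is no cis/trans distinction.
Only one geometric arrangement is possible; it has no improper symmetry element, so it exists as a pair of enantiomers (2 stereoisomers).

2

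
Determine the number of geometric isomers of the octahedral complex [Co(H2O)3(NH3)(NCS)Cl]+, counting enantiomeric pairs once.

There are 4 geometric isomers: H2O mer (3 arrangements); H2O fac (chiral).

4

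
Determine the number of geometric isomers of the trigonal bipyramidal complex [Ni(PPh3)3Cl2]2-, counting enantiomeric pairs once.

Working through the distinct placements yields 3 geometric isomers: Cl both axial; Cl one axial, one equatorial; Cl both equatorial.

3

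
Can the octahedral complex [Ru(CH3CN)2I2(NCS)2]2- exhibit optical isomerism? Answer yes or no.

The six octahedral sites form three mutually perpendicular trans pairs.
Working through the distinct placements yields 5 geometric isomers: CH3CN trans, I trans, NCS trans; CH3CN trans, I cis, NCS cis; CH3CN cis, I cis, NCS trans; CH3CN cis, I cis, NCS cis (chiral); CH3CN cis, I trans, NCS cis.
One of these lacks any improper symmetry element and so occurs as an enantiomeric pair, giving 5 + 1 = 6 stereoisomers in total.

yes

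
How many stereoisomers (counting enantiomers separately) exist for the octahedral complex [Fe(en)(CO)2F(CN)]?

6

An octahedron has six vertices in three trans pairs; every non-trans pair is cis.
Each en is bidentate and must span two cis positions.
There are 4 geometric isomers: CO cis (3 arrangements, 2 chiral); CO trans.
Of these, 2 lack any improper symmetry element and so occur as enantiomeric pairs, giving 4 + 2 = 6 stereoisomers in total.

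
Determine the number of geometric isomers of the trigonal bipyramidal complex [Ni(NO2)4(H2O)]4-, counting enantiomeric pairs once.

2

Working through the distinct placements yields 2 geometric isomers: H2O axial; H2O equatorial.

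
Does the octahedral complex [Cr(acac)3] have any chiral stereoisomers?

The six octahedral sites form three mutually perpendicular trans pairs.
Each acac is bidentate and must span two cis positions.
Only one geometric arrangement is possible; it has no improper symmetry element, so it exists as a pair of enantiomers (2 stereoisomers).

yes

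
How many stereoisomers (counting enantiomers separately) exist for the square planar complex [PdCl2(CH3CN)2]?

2

A square has two trans pairs of vertices; adjacent vertices are cis.
Working through the distinct placements yields 2 geometric isomers: Cl cis; Cl trans.
Each arrangement has an internal mirror plane or centre of symmetry, so none is chiral.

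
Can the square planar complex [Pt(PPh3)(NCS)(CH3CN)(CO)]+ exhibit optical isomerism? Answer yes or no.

no

In a square planar complex each vertex has one trans partner and two cis neighbours.
Systematic placement gives 3 geometric isomers: (CH3CN/NCS trans, CO/PPh3 trans); (CH3CN/PPh3 trans, CO/NCS trans); (CH3CN/CO trans, NCS/PPh3 trans).
Each arrangement has an internal mirror plane or centre of symmetry, so none is chiral.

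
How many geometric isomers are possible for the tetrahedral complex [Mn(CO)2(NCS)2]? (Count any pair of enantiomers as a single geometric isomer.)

1

Only one geometric arrangement is possible.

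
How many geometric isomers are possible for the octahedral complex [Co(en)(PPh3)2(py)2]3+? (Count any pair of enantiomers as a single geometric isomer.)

3

In an octahedral complex each vertex has one trans partner and four cis neighbours.
Each en is bidentate and must span two cis positions.
Systematic placement gives 3 geometric isomers: PPh3 trans, py cis; PPh3 cis, py trans; PPh3 cis, py cis (chiral).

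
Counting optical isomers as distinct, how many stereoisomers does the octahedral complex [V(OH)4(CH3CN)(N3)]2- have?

Systematic placement gives 2 geometric isomers: CH3CN and N3 mutually trans; CH3CN and N3 mutually cis.
Each arrangement has an internal mirror plane or centre of symmetry, so none is chiral.

2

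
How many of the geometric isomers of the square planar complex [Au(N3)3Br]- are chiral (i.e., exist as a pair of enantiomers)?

0

A square has two trans pairs of vertices; adjacent vertices are cis.
Only one geometric arrangement is possible.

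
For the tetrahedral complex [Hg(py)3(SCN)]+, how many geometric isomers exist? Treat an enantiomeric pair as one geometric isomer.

1

All four vertices of a tetrahedron are equivalent and mutually adjacent, so cis/trans isomerism cannot arise.
Only one geometric arrangement is possible.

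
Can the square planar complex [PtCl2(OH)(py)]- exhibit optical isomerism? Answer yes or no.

A square has two trans pairs of vertices; adjacent vertices are cis.
Systematic placement gives 2 geometric isomers: Cl cis; Cl trans.
Each arrangement has an internal mirror plane or centre of symmetry, so none is chiral.

no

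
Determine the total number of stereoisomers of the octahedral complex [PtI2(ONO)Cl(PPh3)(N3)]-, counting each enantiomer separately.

Placing the ligands in turn and identifying arrangements related by rotation or reflection leaves 9 distinct geometric isomers.
Of these, 6 lack any improper symmetry element and so occur as enantiomeric pairs, giving 9 + 6 = 15 stereoisomers in total.

15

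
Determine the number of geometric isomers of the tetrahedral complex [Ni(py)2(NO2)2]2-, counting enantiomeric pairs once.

1

In a tetrahedral complex all four positions are equivalent and every pair of ligands is adjacent — there is no cis/trans distinction.
Only one geometric arrangement is possible.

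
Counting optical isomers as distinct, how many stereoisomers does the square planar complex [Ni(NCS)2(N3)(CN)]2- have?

2

In a square planar complex each vertex has one trans partner and two cis neighbours.
The distinct arrangements are (2 in all): NCS cis; NCS trans.
Each arrangement has an internal mirror plane or centre of symmetry, so none is chiral.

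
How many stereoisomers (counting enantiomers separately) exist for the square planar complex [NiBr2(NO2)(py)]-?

In a square planar complex each vertex has one trans partner and two cis neighbours.
The distinct arrangements are (2 in all): Br cis; Br trans.
Each arrangement has an internal mirror plane or centre of symmetry, so none is chiral.

2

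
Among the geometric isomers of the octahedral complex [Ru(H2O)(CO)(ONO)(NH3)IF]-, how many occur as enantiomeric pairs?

15

Systematic enumeration (placing each ligand type in turn and discarding arrangements equivalent by rotation or reflection) gives 15 geometric isomers.
Of these, 15 lack any improper symmetry element and so occur as enantiomeric pairs, giving 15 + 15 = 30 stereoisomers in total.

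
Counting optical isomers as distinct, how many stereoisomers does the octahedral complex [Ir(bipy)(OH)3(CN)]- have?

2

An octahedron has six vertices in three trans pairs; every non-trans pair is cis.
Each bipy is bidentate and must span two cis positions.
Working through the distinct placements yields 2 geometric isomers: OH fac; OH mer.
Each arrangement has an internal mirror plane or centre of symmetry, so none is chiral.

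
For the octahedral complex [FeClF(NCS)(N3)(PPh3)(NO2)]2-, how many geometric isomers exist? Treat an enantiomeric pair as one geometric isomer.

15

An octahedron has six vertices in three trans pairs; every non-trans pair is cis.
Placing the ligands in turn and identifying arrangements related by rotation or reflection leaves 15 distinct geometric isomers.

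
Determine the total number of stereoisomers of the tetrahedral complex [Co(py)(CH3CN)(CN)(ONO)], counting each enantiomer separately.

In a tetrahedral complex all four positions are equivalent and every pair of ligands is adjacent — there is no cis/trans distinction.
Only one geometric arrangement is possible; it has no improper symmetry element, so it exists as a pair of enantiomers (2 stereoisomers).

2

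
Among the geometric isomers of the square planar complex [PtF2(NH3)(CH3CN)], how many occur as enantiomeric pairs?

In a square planar complex each vertex has one trans partner and two cis neighbours.
There are 2 geometric isomers: F cis; F trans.
Each arrangement has an internal mirror plane or centre of symmetry, so none is chiral.

0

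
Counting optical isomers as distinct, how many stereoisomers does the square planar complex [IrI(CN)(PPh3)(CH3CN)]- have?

3

In a square planar complex each vertex has one trans partner and two cis neighbours.
The distinct arrangements are (3 in all): (CH3CN/I trans, CN/PPh3 trans); (CH3CN/PPh3 trans, CN/I trans); (CH3CN/CN trans, I/PPh3 trans).
Each arrangement has an internal mirror plane or centre of symmetry, so none is chiral.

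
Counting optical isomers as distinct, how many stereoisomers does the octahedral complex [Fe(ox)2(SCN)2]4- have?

In an octahedral complex each vertex has one trans partner and four cis neighbours.
Each ox is bidentate and must span two cis positions.
There are 2 geometric isomers: SCN trans; SCN cis (chiral).
One of these lacks any improper symmetry element and so occurs as an enantiomeric pair, giving 2 + 1 = 3 stereoisomers in total.

3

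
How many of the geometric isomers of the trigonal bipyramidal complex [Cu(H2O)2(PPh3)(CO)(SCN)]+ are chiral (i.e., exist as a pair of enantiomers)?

Placing the ligands in turn and identifying arrangements related by rotation or reflection leaves 7 distinct geometric isomers.
Of these, 3 lack any improper symmetry element and so occur as enantiomeric pairs, giving 7 + 3 = 10 stereoisomers in total.

3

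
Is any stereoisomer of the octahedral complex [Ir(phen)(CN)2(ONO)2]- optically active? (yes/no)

An octahedron has six vertices in three trans pairs; every non-trans pair is cis.
Each phen is bidentate and must span two cis positions.
There are 3 geometric isomers: CN trans, ONO cis; CN cis, ONO cis (chiral); CN cis, ONO trans.
One of these lacks any improper symmetry element and so occurs as an enantiomeric pair, giving 3 + 1 = 4 stereoisomers in total.

yes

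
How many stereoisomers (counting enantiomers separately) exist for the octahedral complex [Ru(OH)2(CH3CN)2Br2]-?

6

In an octahedral complex each vertex has one trans partner and four cis neighbours.
There are 5 geometric isomers: OH trans, CH3CN trans, Br trans; OH cis, CH3CN cis, Br trans; OH trans, CH3CN cis, Br cis; OH cis, CH3CN cis, Br cis (chiral); OH cis, CH3CN trans, Br cis.
One of these lacks any improper symmetry element and so occurs as an enantiomeric pair, giving 5 + 1 = 6 stereoisomers in total.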